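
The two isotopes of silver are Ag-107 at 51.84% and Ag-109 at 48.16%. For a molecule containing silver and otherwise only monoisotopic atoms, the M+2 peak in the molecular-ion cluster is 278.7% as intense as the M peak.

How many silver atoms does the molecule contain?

With n Ag atoms, P(M+2)/P(M) = C(n,1)·p^(n−1)q / p^n = n·q/p = n · 0.4816/0.5184.
n = 2.787 × 0.5184/0.4816 = 3.00 ≈ 3

3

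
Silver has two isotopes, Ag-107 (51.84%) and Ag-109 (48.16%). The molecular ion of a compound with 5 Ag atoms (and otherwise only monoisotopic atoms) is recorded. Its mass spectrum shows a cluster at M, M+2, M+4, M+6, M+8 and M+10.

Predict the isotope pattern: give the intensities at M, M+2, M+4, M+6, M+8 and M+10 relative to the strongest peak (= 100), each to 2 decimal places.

Each Ag atom is independently Ag-107 (p = 0.5184) or Ag-109 (q = 0.4816); the cluster is the binomial expansion (p + q)^5.
P(M) = 0.5184^5 = 0.037439
P(M+2) = 5 × 0.5184^4 × 0.4816^1 = 0.173907
P(M+4) = 10 × 0.5184^3 × 0.4816^2 = 0.323123
P(M+6) = 10 × 0.5184^2 × 0.4816^3 = 0.300185
P(M+8) = 5 × 0.5184^1 × 0.4816^4 = 0.139438
P(M+10) = 0.4816^5 = 0.025908
The M+4 peak is largest (0.323123); scaling to 100 gives 11.59 : 53.82 : 100.00 : 92.90 : 43.15 : 8.02.

11.59 : 53.82 : 100.00 : 92.90 : 43.15 : 8.02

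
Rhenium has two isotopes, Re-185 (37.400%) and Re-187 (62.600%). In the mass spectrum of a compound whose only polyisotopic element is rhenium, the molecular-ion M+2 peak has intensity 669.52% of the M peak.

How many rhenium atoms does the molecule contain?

4

For n independent Re atoms, I(M+2)/I(M) = n · (abundance Re-187) / (abundance Re-185) = n · 0.62600/0.37400.
n = 6.6952 × 0.37400/0.62600 = 4.00 ≈ 4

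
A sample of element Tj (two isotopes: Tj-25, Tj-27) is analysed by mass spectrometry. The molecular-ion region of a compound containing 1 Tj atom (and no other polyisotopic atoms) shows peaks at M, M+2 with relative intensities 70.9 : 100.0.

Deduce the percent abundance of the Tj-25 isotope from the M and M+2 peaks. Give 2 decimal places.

41.49%

Write p for the Tj-25 fraction. I(M+2)/I(M) = [C(1,1)·p^0·(1−p)] / p^1 = 1·(1−p)/p = 100.0/70.9 = 1.4104
(1−p)/p = 1.4104/1 = 1.4104  ⇒  p = 1/(1 + 1.4104) = 0.4149
Tj-25: 41.49%, Tj-27: 58.51%.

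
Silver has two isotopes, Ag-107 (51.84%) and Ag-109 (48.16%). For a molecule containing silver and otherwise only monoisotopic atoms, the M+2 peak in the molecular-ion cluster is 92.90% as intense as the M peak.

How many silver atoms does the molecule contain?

1

The M+2/M ratio from n Ag atoms is n · q/p = n · 0.4816/0.5184.
n = 0.9290 × 0.5184/0.4816 = 1.00 ≈ 1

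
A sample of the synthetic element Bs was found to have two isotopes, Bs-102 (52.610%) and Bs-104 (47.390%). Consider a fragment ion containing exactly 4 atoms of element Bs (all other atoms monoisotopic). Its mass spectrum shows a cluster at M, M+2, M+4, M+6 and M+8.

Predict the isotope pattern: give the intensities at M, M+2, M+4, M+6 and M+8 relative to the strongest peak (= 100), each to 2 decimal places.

Expanding (0.52610 + 0.47390)^4:
P(M) = 0.52610^4 = 0.076608
P(M+2) = 4 × 0.52610^3 × 0.47390^1 = 0.276027
P(M+4) = 6 × 0.52610^2 × 0.47390^2 = 0.372959
P(M+6) = 4 × 0.52610^1 × 0.47390^3 = 0.223969
P(M+8) = 0.47390^4 = 0.050437
The M+4 peak is largest (0.372959); scaling to 100 gives 20.54 : 74.01 : 100.00 : 60.05 : 13.52.

20.54 : 74.01 : 100.00 : 60.05 : 13.52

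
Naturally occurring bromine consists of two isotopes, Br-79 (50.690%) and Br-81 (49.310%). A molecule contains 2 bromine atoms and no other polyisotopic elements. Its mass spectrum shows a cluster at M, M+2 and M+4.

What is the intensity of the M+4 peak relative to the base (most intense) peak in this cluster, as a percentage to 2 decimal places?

Term probabilities: M 0.2569, M+2 0.4999, M+4 0.2431. Base peak = M+2.
P(M+2) = C(2,1) × 0.50690^1 × 0.49310^1 = 2 × 0.5069 × 0.4931 = 0.499905 (base)
P(M+4) = C(2,2) × 0.50690^0 × 0.49310^2 = 1 × 1.0000 × 0.24314761 = 0.243148
Relative intensity = 0.243148 / 0.499905 × 100 = 48.64

48.64%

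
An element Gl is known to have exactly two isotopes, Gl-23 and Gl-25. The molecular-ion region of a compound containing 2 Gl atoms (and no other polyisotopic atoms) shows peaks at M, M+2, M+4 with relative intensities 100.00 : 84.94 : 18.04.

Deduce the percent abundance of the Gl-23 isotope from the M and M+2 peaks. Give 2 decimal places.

70.19%

Let p = fractional abundance of Gl-23. I(M+2)/I(M) = [C(2,1)·p^1·(1−p)] / p^2 = 2·(1−p)/p = 84.94/100.00 = 0.8494
(1−p)/p = 0.8494/2 = 0.4247  ⇒  p = 1/(1 + 0.4247) = 0.7019
Gl-23: 70.19%, Gl-25: 29.81%.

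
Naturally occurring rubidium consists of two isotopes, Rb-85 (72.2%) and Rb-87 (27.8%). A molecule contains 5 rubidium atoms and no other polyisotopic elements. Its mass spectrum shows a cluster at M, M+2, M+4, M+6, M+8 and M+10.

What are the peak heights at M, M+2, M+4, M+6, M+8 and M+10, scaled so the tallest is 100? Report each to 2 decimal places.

51.94 : 100.00 : 77.01 : 29.65 : 5.71 : 0.44

The 5 Rb atoms are independent, so intensities follow the terms of (0.722 + 0.278)^5.
P(M) = 0.722^5 = 0.196194
P(M+2) = 5 × 0.722^4 × 0.278^1 = 0.377714
P(M+4) = 10 × 0.722^3 × 0.278^2 = 0.290872
P(M+6) = 10 × 0.722^2 × 0.278^3 = 0.111998
P(M+8) = 5 × 0.722^1 × 0.278^4 = 0.021562
P(M+10) = 0.278^5 = 0.001660
The M+2 peak is largest (0.377714); scaling to 100 gives 51.94 : 100.00 : 77.01 : 29.65 : 5.71 : 0.44.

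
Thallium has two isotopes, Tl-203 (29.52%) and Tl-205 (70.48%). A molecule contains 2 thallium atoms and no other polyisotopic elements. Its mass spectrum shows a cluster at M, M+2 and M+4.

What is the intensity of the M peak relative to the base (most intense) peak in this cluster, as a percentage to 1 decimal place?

17.5%

Term probabilities: M 0.0871, M+2 0.4161, M+4 0.4967. Base peak = M+4.
P(M+4) = C(2,2) × 0.2952^0 × 0.7048^2 = 1 × 1.0000 × 0.49674304 = 0.496743 (base)
P(M) = C(2,0) × 0.2952^2 × 0.7048^0 = 1 × 0.08714304 × 1.0000 = 0.087143
Relative intensity = 0.087143 / 0.496743 × 100 = 17.5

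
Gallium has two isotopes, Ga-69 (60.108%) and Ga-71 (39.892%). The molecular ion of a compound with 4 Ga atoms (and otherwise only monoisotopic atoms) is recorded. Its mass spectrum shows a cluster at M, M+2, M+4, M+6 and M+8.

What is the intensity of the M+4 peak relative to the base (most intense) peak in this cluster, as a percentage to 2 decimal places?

Binomial terms of (0.60108 + 0.39892)^4: M 0.1305, M+2 0.3465, M+4 0.3450, M+6 0.1526, M+8 0.0253 → M+2 is the base peak.
P(M+2) = C(4,1) × 0.60108^3 × 0.39892^1 = 4 × 0.2171685 × 0.39892 = 0.346531 (base)
P(M+4) = C(4,2) × 0.60108^2 × 0.39892^2 = 6 × 0.36129717 × 0.15913717 = 0.344975
Relative intensity = 0.344975 / 0.346531 × 100 = 99.55

99.55%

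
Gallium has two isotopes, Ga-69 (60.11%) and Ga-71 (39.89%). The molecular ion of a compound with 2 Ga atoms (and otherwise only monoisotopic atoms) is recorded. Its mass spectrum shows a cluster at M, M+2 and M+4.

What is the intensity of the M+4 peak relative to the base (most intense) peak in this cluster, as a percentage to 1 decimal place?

Term probabilities: M 0.3613, M+2 0.4796, M+4 0.1591. Base peak = M+2.
P(M+2) = C(2,1) × 0.6011^1 × 0.3989^1 = 2 × 0.6011 × 0.3989 = 0.479558 (base)
P(M+4) = C(2,2) × 0.6011^0 × 0.3989^2 = 1 × 1.0000 × 0.15912121 = 0.159121
Relative intensity = 0.159121 / 0.479558 × 100 = 33.2

33.2%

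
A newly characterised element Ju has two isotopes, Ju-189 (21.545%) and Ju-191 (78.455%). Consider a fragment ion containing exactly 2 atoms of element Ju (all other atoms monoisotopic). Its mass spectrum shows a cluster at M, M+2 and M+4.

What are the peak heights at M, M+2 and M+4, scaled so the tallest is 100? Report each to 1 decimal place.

7.5 : 54.9 : 100.0

The 2 Ju atoms are independent, so intensities follow the terms of (0.21545 + 0.78455)^2.
P(M) = 0.21545^2 = 0.046419
P(M+2) = 2 × 0.21545^1 × 0.78455^1 = 0.338063
P(M+4) = 0.78455^2 = 0.615519
The M+4 peak is largest (0.615519); scaling to 100 gives 7.5 : 54.9 : 100.0.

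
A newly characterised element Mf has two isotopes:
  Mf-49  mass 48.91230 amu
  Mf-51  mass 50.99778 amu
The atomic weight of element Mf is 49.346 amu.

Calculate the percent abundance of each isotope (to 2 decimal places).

Mf-49: 79.20%, Mf-51: 20.80%

Writing the weighted mean with unknown fraction x of Mf-49:
48.91230·x + 50.99778·(1 − x) = 49.346
(48.91230 − 50.99778)·x = 49.346 − 50.99778
x = -1.65178 / -2.08548 = 0.79204 → 79.20% Mf-49, 20.80% Mf-51.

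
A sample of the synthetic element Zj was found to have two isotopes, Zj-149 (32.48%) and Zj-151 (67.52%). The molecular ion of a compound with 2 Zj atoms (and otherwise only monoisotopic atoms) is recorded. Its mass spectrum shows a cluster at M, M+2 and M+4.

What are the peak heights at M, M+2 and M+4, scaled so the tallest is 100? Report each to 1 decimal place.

Each Zj atom is independently Zj-149 (p = 0.3248) or Zj-151 (q = 0.6752); the cluster is the binomial expansion (p + q)^2.
P(M) = 0.3248^2 = 0.105495
P(M+2) = 2 × 0.3248^1 × 0.6752^1 = 0.438610
P(M+4) = 0.6752^2 = 0.455895
The M+4 peak is largest (0.455895); scaling to 100 gives 23.1 : 96.2 : 100.0.

23.1 : 96.2 : 100.0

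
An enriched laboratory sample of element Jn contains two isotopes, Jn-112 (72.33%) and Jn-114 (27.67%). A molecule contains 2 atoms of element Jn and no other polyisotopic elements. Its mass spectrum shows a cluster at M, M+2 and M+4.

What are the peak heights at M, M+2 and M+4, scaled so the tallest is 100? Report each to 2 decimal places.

100.00 : 76.51 : 14.63

Expanding (0.7233 + 0.2767)^2:
P(M) = 0.7233^2 = 0.523163
P(M+2) = 2 × 0.7233^1 × 0.2767^1 = 0.400274
P(M+4) = 0.2767^2 = 0.076563
The M peak is largest (0.523163); scaling to 100 gives 100.00 : 76.51 : 14.63.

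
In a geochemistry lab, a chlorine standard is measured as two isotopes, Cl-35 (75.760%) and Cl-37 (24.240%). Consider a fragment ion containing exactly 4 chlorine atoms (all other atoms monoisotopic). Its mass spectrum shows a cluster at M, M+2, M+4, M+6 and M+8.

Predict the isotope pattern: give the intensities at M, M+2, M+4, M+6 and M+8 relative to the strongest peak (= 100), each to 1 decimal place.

Each Cl atom is independently Cl-35 (p = 0.75760) or Cl-37 (q = 0.24240); the cluster is the binomial expansion (p + q)^4.
P(M) = 0.75760^4 = 0.329428
P(M+2) = 4 × 0.75760^3 × 0.24240^1 = 0.421612
P(M+4) = 6 × 0.75760^2 × 0.24240^2 = 0.202347
P(M+6) = 4 × 0.75760^1 × 0.24240^3 = 0.043162
P(M+8) = 0.24240^4 = 0.003452
The M+2 peak is largest (0.421612); scaling to 100 gives 78.1 : 100.0 : 48.0 : 10.2 : 0.8.

78.1 : 100.0 : 48.0 : 10.2 : 0.8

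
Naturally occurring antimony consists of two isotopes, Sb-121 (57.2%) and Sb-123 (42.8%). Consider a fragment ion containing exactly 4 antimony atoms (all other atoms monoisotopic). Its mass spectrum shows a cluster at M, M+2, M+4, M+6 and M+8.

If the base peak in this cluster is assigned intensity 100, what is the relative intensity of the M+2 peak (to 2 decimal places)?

Binomial terms of (0.572 + 0.428)^4: M 0.1070, M+2 0.3204, M+4 0.3596, M+6 0.1794, M+8 0.0336 → M+4 is the base peak.
P(M+4) = C(4,2) × 0.572^2 × 0.428^2 = 6 × 0.327184 × 0.183184 = 0.359609 (base)
P(M+2) = C(4,1) × 0.572^3 × 0.428^1 = 4 × 0.18714925 × 0.4280 = 0.320400
Relative intensity = 0.320400 / 0.359609 × 100 = 89.10

89.10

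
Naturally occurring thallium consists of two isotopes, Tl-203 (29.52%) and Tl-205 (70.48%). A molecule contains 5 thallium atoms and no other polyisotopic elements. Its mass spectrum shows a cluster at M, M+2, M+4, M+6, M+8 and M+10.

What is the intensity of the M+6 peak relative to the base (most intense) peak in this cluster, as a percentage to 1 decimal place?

Term probabilities: M 0.0022, M+2 0.0268, M+4 0.1278, M+6 0.3051, M+8 0.3642, M+10 0.1739. Base peak = M+8.
P(M+8) = C(5,4) × 0.2952^1 × 0.7048^4 = 5 × 0.2952 × 0.24675365 = 0.364208 (base)
P(M+6) = C(5,3) × 0.2952^2 × 0.7048^3 = 10 × 0.08714304 × 0.35010449 = 0.305092
Relative intensity = 0.305092 / 0.364208 × 100 = 83.8

83.8%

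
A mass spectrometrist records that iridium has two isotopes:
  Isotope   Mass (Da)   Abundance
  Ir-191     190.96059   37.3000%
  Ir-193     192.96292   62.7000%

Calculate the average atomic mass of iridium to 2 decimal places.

The abundance-weighted mean is 0.373000 × 190.96059 + 0.627000 × 192.96292
= 71.228300 + 120.987751 = 192.216051 Da

192.22 Da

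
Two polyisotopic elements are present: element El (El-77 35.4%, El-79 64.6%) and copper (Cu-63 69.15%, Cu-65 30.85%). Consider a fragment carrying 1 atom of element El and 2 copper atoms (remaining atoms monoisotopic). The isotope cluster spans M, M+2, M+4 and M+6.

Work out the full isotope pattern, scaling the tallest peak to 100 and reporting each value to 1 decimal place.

36.8 : 100.0 : 67.3 : 13.4

Element El pattern (n=1): 0.3540 : 0.6460
Copper pattern (n=2): 0.47817225 : 0.4266555 : 0.09517225
Convolve the two distributions (both contribute in 2-u steps):
  M: 0.3540×0.47817225 = 0.169273
  M+2: 0.3540×0.4266555 + 0.6460×0.47817225 = 0.459935
  M+4: 0.3540×0.09517225 + 0.6460×0.4266555 = 0.309310
  M+6: 0.6460×0.09517225 = 0.061481
Scale to base peak (0.459935) = 100: 36.8 : 100.0 : 67.3 : 13.4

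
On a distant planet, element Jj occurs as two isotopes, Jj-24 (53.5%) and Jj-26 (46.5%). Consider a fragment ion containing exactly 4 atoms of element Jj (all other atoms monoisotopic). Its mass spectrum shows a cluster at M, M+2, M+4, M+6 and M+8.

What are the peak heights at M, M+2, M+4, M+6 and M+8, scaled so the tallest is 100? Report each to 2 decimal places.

22.06 : 76.70 : 100.00 : 57.94 : 12.59

The 4 Jj atoms are independent, so intensities follow the terms of (0.535 + 0.465)^4.
P(M) = 0.535^4 = 0.081925
P(M+2) = 4 × 0.535^3 × 0.465^1 = 0.284822
P(M+4) = 6 × 0.535^2 × 0.465^2 = 0.371334
P(M+6) = 4 × 0.535^1 × 0.465^3 = 0.215165
P(M+8) = 0.465^4 = 0.046753
The M+4 peak is largest (0.371334); scaling to 100 gives 22.06 : 76.70 : 100.00 : 57.94 : 12.59.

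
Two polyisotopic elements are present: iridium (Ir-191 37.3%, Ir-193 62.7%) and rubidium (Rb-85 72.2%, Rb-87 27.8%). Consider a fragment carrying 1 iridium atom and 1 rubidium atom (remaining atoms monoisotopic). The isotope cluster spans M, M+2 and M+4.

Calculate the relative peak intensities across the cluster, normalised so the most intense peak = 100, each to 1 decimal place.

48.4 : 100.0 : 31.3

Iridium pattern (n=1): 0.3730 : 0.6270
Rubidium pattern (n=1): 0.7220 : 0.2780
Convolve the two distributions (both contribute in 2-u steps):
  M: 0.3730×0.7220 = 0.269306
  M+2: 0.3730×0.2780 + 0.6270×0.7220 = 0.556388
  M+4: 0.6270×0.2780 = 0.174306
Scale to base peak (0.556388) = 100: 48.4 : 100.0 : 31.3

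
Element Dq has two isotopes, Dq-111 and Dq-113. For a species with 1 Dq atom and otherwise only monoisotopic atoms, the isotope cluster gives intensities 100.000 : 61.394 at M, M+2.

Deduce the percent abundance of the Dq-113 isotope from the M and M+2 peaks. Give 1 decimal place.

38.0%

Write p for the Dq-111 fraction. I(M+2)/I(M) = [C(1,1)·p^0·(1−p)] / p^1 = 1·(1−p)/p = 61.394/100.000 = 0.6139
(1−p)/p = 0.6139/1 = 0.6139  ⇒  p = 1/(1 + 0.6139) = 0.6196
Dq-111: 62.0%, Dq-113: 38.0%.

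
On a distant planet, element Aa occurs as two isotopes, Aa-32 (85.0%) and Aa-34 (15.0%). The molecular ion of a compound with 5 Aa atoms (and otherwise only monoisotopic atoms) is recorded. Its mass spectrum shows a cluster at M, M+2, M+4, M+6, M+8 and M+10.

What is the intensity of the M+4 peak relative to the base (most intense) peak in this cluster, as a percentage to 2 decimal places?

Binomial terms of (0.850 + 0.150)^5: M 0.4437, M+2 0.3915, M+4 0.1382, M+6 0.0244, M+8 0.0022, M+10 0.0001 → M is the base peak.
P(M) = C(5,0) × 0.850^5 × 0.150^0 = 1 × 0.44370531 × 1.0000 = 0.443705 (base)
P(M+4) = C(5,2) × 0.850^3 × 0.150^2 = 10 × 0.614125 × 0.0225 = 0.138178
Relative intensity = 0.138178 / 0.443705 × 100 = 31.14

31.14%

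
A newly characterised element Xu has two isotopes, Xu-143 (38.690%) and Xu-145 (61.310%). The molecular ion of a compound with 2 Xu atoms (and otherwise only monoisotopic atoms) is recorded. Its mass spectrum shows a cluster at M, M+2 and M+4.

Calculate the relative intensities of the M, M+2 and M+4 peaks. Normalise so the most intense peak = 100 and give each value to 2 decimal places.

The 2 Xu atoms are independent, so intensities follow the terms of (0.38690 + 0.61310)^2.
P(M) = 0.38690^2 = 0.149692
P(M+2) = 2 × 0.38690^1 × 0.61310^1 = 0.474417
P(M+4) = 0.61310^2 = 0.375892
The M+2 peak is largest (0.474417); scaling to 100 gives 31.55 : 100.00 : 79.23.

31.55 : 100.00 : 79.23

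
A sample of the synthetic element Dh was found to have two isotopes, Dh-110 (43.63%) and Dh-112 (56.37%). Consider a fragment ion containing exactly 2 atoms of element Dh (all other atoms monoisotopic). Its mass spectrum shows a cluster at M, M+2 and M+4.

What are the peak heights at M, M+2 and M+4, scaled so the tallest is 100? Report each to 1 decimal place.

38.7 : 100.0 : 64.6

Expanding (0.4363 + 0.5637)^2:
P(M) = 0.4363^2 = 0.190358
P(M+2) = 2 × 0.4363^1 × 0.5637^1 = 0.491885
P(M+4) = 0.5637^2 = 0.317758
The M+2 peak is largest (0.491885); scaling to 100 gives 38.7 : 100.0 : 64.6.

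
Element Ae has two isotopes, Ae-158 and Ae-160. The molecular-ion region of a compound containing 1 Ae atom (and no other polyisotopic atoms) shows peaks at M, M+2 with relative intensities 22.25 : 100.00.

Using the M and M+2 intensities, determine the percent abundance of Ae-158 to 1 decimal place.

Let p = fractional abundance of Ae-158. I(M+2)/I(M) = [C(1,1)·p^0·(1−p)] / p^1 = 1·(1−p)/p = 100.00/22.25 = 4.4944
(1−p)/p = 4.4944/1 = 4.4944  ⇒  p = 1/(1 + 4.4944) = 0.1820
Ae-158: 18.2%, Ae-160: 81.8%.

18.2%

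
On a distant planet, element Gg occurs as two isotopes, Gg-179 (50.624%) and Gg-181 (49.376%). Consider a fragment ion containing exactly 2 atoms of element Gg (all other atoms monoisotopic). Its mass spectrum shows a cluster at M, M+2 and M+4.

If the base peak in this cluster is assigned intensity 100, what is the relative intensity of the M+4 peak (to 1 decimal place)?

(0.50624 + 0.49376)^2 gives M 0.2563, M+2 0.4999, M+4 0.2438; the largest is M+2.
P(M+2) = C(2,1) × 0.50624^1 × 0.49376^1 = 2 × 0.50624 × 0.49376 = 0.499922 (base)
P(M+4) = C(2,2) × 0.50624^0 × 0.49376^2 = 1 × 1.0000 × 0.24379894 = 0.243799
Relative intensity = 0.243799 / 0.499922 × 100 = 48.8

48.8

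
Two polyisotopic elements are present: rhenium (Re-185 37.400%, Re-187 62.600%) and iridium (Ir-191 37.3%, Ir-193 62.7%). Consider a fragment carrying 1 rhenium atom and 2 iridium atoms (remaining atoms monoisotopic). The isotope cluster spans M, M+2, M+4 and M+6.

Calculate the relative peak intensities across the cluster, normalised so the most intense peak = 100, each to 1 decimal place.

11.8 : 59.6 : 100.0 : 56.0

Rhenium pattern (n=1): 0.3740 : 0.6260
Iridium pattern (n=2): 0.139129 : 0.467742 : 0.393129
Convolve the two distributions (both contribute in 2-u steps):
  M: 0.3740×0.139129 = 0.052034
  M+2: 0.3740×0.467742 + 0.6260×0.139129 = 0.262030
  M+4: 0.3740×0.393129 + 0.6260×0.467742 = 0.439837
  M+6: 0.6260×0.393129 = 0.246099
Scale to base peak (0.439837) = 100: 11.8 : 59.6 : 100.0 : 56.0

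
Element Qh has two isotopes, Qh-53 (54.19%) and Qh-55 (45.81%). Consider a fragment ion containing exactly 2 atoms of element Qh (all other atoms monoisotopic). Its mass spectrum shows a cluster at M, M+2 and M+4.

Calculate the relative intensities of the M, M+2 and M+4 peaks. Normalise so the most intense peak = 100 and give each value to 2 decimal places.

59.15 : 100.00 : 42.27

Each Qh atom is independently Qh-53 (p = 0.5419) or Qh-55 (q = 0.4581); the cluster is the binomial expansion (p + q)^2.
P(M) = 0.5419^2 = 0.293656
P(M+2) = 2 × 0.5419^1 × 0.4581^1 = 0.496489
P(M+4) = 0.4581^2 = 0.209856
The M+2 peak is largest (0.496489); scaling to 100 gives 59.15 : 100.00 : 42.27.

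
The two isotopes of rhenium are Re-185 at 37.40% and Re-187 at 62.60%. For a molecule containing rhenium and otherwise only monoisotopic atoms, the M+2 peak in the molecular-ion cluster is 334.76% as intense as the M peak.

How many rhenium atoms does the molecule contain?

With n Re atoms, P(M+2)/P(M) = C(n,1)·p^(n−1)q / p^n = n·q/p = n · 0.6260/0.3740.
n = 3.3476 × 0.3740/0.6260 = 2.00 ≈ 2

2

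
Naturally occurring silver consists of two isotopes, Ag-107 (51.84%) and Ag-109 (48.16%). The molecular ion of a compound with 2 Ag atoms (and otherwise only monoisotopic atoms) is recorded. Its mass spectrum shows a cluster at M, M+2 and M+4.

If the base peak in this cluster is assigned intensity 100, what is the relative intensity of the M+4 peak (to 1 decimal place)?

46.5

Term probabilities: M 0.2687, M+2 0.4993, M+4 0.2319. Base peak = M+2.
P(M+2) = C(2,1) × 0.5184^1 × 0.4816^1 = 2 × 0.5184 × 0.4816 = 0.499323 (base)
P(M+4) = C(2,2) × 0.5184^0 × 0.4816^2 = 1 × 1.0000 × 0.23193856 = 0.231939
Relative intensity = 0.231939 / 0.499323 × 100 = 46.5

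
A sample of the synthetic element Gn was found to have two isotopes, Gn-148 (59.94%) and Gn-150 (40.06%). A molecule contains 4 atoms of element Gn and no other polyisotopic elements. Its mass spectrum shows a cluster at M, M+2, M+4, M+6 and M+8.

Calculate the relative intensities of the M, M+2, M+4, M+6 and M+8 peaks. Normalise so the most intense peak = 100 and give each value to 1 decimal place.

Expanding (0.5994 + 0.4006)^4:
P(M) = 0.5994^4 = 0.129082
P(M+2) = 4 × 0.5994^3 × 0.4006^1 = 0.345081
P(M+4) = 6 × 0.5994^2 × 0.4006^2 = 0.345945
P(M+6) = 4 × 0.5994^1 × 0.4006^3 = 0.154138
P(M+8) = 0.4006^4 = 0.025754
The M+4 peak is largest (0.345945); scaling to 100 gives 37.3 : 99.8 : 100.0 : 44.6 : 7.4.

37.3 : 99.8 : 100.0 : 44.6 : 7.4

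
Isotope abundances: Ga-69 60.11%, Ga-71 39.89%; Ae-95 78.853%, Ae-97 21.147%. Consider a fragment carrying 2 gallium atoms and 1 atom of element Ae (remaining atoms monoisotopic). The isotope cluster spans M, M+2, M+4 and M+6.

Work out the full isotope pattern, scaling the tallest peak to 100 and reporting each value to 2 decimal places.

Gallium pattern (n=2): 0.36132121 : 0.47955758 : 0.15912121
Element Ae pattern (n=1): 0.78853 : 0.21147
Convolve the two distributions (both contribute in 2-u steps):
  M: 0.36132121×0.78853 = 0.284913
  M+2: 0.36132121×0.21147 + 0.47955758×0.78853 = 0.454554
  M+4: 0.47955758×0.21147 + 0.15912121×0.78853 = 0.226884
  M+6: 0.15912121×0.21147 = 0.033649
Scale to base peak (0.454554) = 100: 62.68 : 100.00 : 49.91 : 7.40

62.68 : 100.00 : 49.91 : 7.40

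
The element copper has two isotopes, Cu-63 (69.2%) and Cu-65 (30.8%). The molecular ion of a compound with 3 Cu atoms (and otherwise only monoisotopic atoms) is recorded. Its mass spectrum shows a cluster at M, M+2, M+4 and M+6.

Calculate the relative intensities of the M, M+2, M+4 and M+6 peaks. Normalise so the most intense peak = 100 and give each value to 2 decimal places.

Each Cu atom is independently Cu-63 (p = 0.692) or Cu-65 (q = 0.308); the cluster is the binomial expansion (p + q)^3.
P(M) = 0.692^3 = 0.331374
P(M+2) = 3 × 0.692^2 × 0.308^1 = 0.442470
P(M+4) = 3 × 0.692^1 × 0.308^2 = 0.196938
P(M+6) = 0.308^3 = 0.029218
The M+2 peak is largest (0.442470); scaling to 100 gives 74.89 : 100.00 : 44.51 : 6.60.

74.89 : 100.00 : 44.51 : 6.60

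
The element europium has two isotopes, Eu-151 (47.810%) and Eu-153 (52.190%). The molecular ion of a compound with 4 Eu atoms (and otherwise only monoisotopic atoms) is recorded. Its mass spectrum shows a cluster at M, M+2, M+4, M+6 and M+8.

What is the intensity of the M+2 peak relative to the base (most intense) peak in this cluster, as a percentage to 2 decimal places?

Binomial terms of (0.47810 + 0.52190)^4: M 0.0522, M+2 0.2281, M+4 0.3736, M+6 0.2719, M+8 0.0742 → M+4 is the base peak.
P(M+4) = C(4,2) × 0.47810^2 × 0.52190^2 = 6 × 0.22857961 × 0.27237961 = 0.373563 (base)
P(M+2) = C(4,1) × 0.47810^3 × 0.52190^1 = 4 × 0.10928391 × 0.5219 = 0.228141
Relative intensity = 0.228141 / 0.373563 × 100 = 61.07

61.07%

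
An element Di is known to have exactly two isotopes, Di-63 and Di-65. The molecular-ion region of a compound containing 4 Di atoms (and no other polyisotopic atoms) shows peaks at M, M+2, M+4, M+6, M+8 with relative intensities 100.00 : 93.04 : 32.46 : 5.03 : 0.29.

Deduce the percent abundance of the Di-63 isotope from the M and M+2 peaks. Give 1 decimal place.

81.1%

Write p for the Di-63 fraction. I(M+2)/I(M) = [C(4,1)·p^3·(1−p)] / p^4 = 4·(1−p)/p = 93.04/100.00 = 0.9304
(1−p)/p = 0.9304/4 = 0.2326  ⇒  p = 1/(1 + 0.2326) = 0.8113
Di-63: 81.1%, Di-65: 18.9%.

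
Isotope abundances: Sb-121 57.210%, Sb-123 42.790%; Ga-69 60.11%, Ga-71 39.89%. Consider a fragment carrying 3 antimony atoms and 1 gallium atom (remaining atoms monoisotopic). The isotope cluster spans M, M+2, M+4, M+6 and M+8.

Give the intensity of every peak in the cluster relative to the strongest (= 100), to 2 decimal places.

Antimony pattern (n=3): 0.18724742 : 0.42015297 : 0.3142518 : 0.07834781
Gallium pattern (n=1): 0.6011 : 0.3989
Convolve the two distributions (both contribute in 2-u steps):
  M: 0.18724742×0.6011 = 0.112554
  M+2: 0.18724742×0.3989 + 0.42015297×0.6011 = 0.327247
  M+4: 0.42015297×0.3989 + 0.3142518×0.6011 = 0.356496
  M+6: 0.3142518×0.3989 + 0.07834781×0.6011 = 0.172450
  M+8: 0.07834781×0.3989 = 0.031253
Scale to base peak (0.356496) = 100: 31.57 : 91.80 : 100.00 : 48.37 : 8.77

31.57 : 91.80 : 100.00 : 48.37 : 8.77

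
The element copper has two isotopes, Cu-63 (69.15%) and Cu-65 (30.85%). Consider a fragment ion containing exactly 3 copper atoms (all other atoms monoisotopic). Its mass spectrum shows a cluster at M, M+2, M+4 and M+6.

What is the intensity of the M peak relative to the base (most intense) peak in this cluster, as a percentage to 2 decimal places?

74.72%

Term probabilities: M 0.3307, M+2 0.4425, M+4 0.1974, M+6 0.0294. Base peak = M+2.
P(M+2) = C(3,1) × 0.6915^2 × 0.3085^1 = 3 × 0.47817225 × 0.3085 = 0.442548 (base)
P(M) = C(3,0) × 0.6915^3 × 0.3085^0 = 1 × 0.33065611 × 1.0000 = 0.330656
Relative intensity = 0.330656 / 0.442548 × 100 = 74.72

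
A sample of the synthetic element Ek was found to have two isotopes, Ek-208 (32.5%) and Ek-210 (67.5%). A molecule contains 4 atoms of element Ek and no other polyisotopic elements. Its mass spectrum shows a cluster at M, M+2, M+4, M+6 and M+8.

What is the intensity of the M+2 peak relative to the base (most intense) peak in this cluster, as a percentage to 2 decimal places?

23.18%

Binomial terms of (0.325 + 0.675)^4: M 0.0112, M+2 0.0927, M+4 0.2888, M+6 0.3998, M+8 0.2076 → M+6 is the base peak.
P(M+6) = C(4,3) × 0.325^1 × 0.675^3 = 4 × 0.3250 × 0.30754688 = 0.399811 (base)
P(M+2) = C(4,1) × 0.325^3 × 0.675^1 = 4 × 0.03432813 × 0.6750 = 0.092686
Relative intensity = 0.092686 / 0.399811 × 100 = 23.18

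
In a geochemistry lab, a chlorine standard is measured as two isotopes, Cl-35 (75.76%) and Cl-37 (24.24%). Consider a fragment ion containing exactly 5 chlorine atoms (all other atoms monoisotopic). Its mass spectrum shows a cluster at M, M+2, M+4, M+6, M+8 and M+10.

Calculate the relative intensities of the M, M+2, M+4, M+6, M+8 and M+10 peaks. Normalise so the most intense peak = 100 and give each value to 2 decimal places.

Expanding (0.7576 + 0.2424)^5:
P(M) = 0.7576^5 = 0.249574
P(M+2) = 5 × 0.7576^4 × 0.2424^1 = 0.399266
P(M+4) = 10 × 0.7576^3 × 0.2424^2 = 0.255497
P(M+6) = 10 × 0.7576^2 × 0.2424^3 = 0.081748
P(M+8) = 5 × 0.7576^1 × 0.2424^4 = 0.013078
P(M+10) = 0.2424^5 = 0.000837
The M+2 peak is largest (0.399266); scaling to 100 gives 62.51 : 100.00 : 63.99 : 20.47 : 3.28 : 0.21.

62.51 : 100.00 : 63.99 : 20.47 : 3.28 : 0.21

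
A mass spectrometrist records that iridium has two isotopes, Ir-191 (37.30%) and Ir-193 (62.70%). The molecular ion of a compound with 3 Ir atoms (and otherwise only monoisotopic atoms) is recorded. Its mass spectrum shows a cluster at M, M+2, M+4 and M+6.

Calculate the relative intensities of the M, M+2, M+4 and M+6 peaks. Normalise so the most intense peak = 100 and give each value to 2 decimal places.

11.80 : 59.49 : 100.00 : 56.03

The 3 Ir atoms are independent, so intensities follow the terms of (0.3730 + 0.6270)^3.
P(M) = 0.3730^3 = 0.051895
P(M+2) = 3 × 0.3730^2 × 0.6270^1 = 0.261702
P(M+4) = 3 × 0.3730^1 × 0.6270^2 = 0.439911
P(M+6) = 0.6270^3 = 0.246492
The M+4 peak is largest (0.439911); scaling to 100 gives 11.80 : 59.49 : 100.00 : 56.03.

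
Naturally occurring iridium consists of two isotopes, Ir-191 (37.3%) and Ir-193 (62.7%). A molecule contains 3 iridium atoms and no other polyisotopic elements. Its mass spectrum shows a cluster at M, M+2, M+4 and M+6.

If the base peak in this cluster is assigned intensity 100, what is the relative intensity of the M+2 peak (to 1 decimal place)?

59.5

Term probabilities: M 0.0519, M+2 0.2617, M+4 0.4399, M+6 0.2465. Base peak = M+4.
P(M+4) = C(3,2) × 0.373^1 × 0.627^2 = 3 × 0.3730 × 0.393129 = 0.439911 (base)
P(M+2) = C(3,1) × 0.373^2 × 0.627^1 = 3 × 0.139129 × 0.6270 = 0.261702
Relative intensity = 0.261702 / 0.439911 × 100 = 59.5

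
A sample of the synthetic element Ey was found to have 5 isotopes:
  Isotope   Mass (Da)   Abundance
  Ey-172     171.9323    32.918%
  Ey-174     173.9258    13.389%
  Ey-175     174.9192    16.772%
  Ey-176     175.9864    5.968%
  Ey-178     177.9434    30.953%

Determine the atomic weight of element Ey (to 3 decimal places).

Weight each isotope mass by its fractional abundance: 0.32918 × 171.9323 + 0.13389 × 173.9258 + 0.16772 × 174.9192 + 0.05968 × 175.9864 + 0.30953 × 177.9434
= 56.59667 + 23.28693 + 29.33745 + 10.50287 + 55.07882 = 174.80274 Da

174.803 Da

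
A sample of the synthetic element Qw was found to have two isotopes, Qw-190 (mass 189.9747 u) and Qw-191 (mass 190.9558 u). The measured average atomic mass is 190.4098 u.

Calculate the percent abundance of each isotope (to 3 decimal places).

Qw-190: 55.652%, Qw-191: 44.348%

Let x be the fractional abundance of Qw-190; then Qw-191 has abundance 1 − x.
189.9747·x + 190.9558·(1 − x) = 190.4098
(189.9747 − 190.9558)·x = 190.4098 − 190.9558
x = -0.5460 / -0.9811 = 0.55652 → 55.652% Qw-190, 44.348% Qw-191.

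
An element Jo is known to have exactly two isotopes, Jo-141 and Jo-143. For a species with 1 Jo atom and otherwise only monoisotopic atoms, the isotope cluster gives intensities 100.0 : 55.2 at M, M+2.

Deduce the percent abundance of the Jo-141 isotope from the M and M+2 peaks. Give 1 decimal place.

64.4%

If p is the fraction of Jo that is Jo-141, then I(M+2)/I(M) = [C(1,1)·p^0·(1−p)] / p^1 = 1·(1−p)/p = 55.2/100.0 = 0.5520
(1−p)/p = 0.5520/1 = 0.5520  ⇒  p = 1/(1 + 0.5520) = 0.6443
Jo-141: 64.4%, Jo-143: 35.6%.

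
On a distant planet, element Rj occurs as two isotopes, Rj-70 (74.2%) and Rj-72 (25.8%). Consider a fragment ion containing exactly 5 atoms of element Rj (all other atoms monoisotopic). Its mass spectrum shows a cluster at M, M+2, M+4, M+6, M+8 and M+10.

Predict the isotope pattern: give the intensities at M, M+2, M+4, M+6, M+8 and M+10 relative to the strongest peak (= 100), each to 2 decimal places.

57.52 : 100.00 : 69.54 : 24.18 : 4.20 : 0.29

Each Rj atom is independently Rj-70 (p = 0.742) or Rj-72 (q = 0.258); the cluster is the binomial expansion (p + q)^5.
P(M) = 0.742^5 = 0.224916
P(M+2) = 5 × 0.742^4 × 0.258^1 = 0.391026
P(M+4) = 10 × 0.742^3 × 0.258^2 = 0.271926
P(M+6) = 10 × 0.742^2 × 0.258^3 = 0.094551
P(M+8) = 5 × 0.742^1 × 0.258^4 = 0.016438
P(M+10) = 0.258^5 = 0.001143
The M+2 peak is largest (0.391026); scaling to 100 gives 57.52 : 100.00 : 69.54 : 24.18 : 4.20 : 0.29.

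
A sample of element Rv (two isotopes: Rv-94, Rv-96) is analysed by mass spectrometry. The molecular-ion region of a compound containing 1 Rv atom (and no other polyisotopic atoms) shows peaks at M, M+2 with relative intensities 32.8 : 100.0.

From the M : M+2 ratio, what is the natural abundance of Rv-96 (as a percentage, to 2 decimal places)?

If p is the fraction of Rv that is Rv-94, then I(M+2)/I(M) = [C(1,1)·p^0·(1−p)] / p^1 = 1·(1−p)/p = 100.0/32.8 = 3.0488
(1−p)/p = 3.0488/1 = 3.0488  ⇒  p = 1/(1 + 3.0488) = 0.2470
Rv-94: 24.70%, Rv-96: 75.30%.

75.30%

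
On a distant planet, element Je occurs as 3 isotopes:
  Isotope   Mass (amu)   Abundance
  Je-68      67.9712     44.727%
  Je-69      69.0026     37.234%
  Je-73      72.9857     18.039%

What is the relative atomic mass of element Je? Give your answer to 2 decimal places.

Weight each isotope mass by its fractional abundance: 0.44727 × 67.9712 + 0.37234 × 69.0026 + 0.18039 × 72.9857
= 30.40148 + 25.69243 + 13.16589 = 69.25980 amu

69.26 amu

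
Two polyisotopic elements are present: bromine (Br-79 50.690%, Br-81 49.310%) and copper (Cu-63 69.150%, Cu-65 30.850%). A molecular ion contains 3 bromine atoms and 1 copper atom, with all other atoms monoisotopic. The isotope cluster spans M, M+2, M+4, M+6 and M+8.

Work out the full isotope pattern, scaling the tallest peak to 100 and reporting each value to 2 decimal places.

Bromine pattern (n=3): 0.13024674 : 0.3801026 : 0.36975457 : 0.11989609
Copper pattern (n=1): 0.6915 : 0.3085
Convolve the two distributions (both contribute in 2-u steps):
  M: 0.13024674×0.6915 = 0.090066
  M+2: 0.13024674×0.3085 + 0.3801026×0.6915 = 0.303022
  M+4: 0.3801026×0.3085 + 0.36975457×0.6915 = 0.372947
  M+6: 0.36975457×0.3085 + 0.11989609×0.6915 = 0.196977
  M+8: 0.11989609×0.3085 = 0.036988
Scale to base peak (0.372947) = 100: 24.15 : 81.25 : 100.00 : 52.82 : 9.92

24.15 : 81.25 : 100.00 : 52.82 : 9.92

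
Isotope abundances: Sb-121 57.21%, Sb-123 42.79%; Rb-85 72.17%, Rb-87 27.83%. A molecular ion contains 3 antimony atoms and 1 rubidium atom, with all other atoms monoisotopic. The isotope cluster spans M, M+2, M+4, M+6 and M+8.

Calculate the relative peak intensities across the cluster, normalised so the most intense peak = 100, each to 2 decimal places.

Antimony pattern (n=3): 0.18724742 : 0.42015297 : 0.3142518 : 0.07834781
Rubidium pattern (n=1): 0.7217 : 0.2783
Convolve the two distributions (both contribute in 2-u steps):
  M: 0.18724742×0.7217 = 0.135136
  M+2: 0.18724742×0.2783 + 0.42015297×0.7217 = 0.355335
  M+4: 0.42015297×0.2783 + 0.3142518×0.7217 = 0.343724
  M+6: 0.3142518×0.2783 + 0.07834781×0.7217 = 0.144000
  M+8: 0.07834781×0.2783 = 0.021804
Scale to base peak (0.355335) = 100: 38.03 : 100.00 : 96.73 : 40.53 : 6.14

38.03 : 100.00 : 96.73 : 40.53 : 6.14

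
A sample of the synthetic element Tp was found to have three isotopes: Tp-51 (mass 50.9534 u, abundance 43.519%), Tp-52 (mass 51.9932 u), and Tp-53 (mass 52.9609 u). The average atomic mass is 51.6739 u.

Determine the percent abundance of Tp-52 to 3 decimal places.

42.715%

Let x and y be the fractions of Tp-52 and Tp-53. Then x + y = 1 − 0.43519 = 0.56481 and 51.9932x + 52.9609y = 51.6739 − 0.43519×50.9534 = 29.499489854.
Substituting: 51.9932x + 52.9609(0.56481 − x) = 29.499489854
(51.9932 − 52.9609)x = -0.413356075  ⇒  x = 0.42715, y = 0.13766
Tp-52: 42.715%, Tp-53: 13.766%.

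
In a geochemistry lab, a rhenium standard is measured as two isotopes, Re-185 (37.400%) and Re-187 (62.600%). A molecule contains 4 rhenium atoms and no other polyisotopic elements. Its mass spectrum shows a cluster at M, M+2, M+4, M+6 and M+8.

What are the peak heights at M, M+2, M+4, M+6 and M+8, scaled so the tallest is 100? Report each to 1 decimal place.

The 4 Re atoms are independent, so intensities follow the terms of (0.37400 + 0.62600)^4.
P(M) = 0.37400^4 = 0.019565
P(M+2) = 4 × 0.37400^3 × 0.62600^1 = 0.130993
P(M+4) = 6 × 0.37400^2 × 0.62600^2 = 0.328884
P(M+6) = 4 × 0.37400^1 × 0.62600^3 = 0.366990
P(M+8) = 0.62600^4 = 0.153567
The M+6 peak is largest (0.366990); scaling to 100 gives 5.3 : 35.7 : 89.6 : 100.0 : 41.8.

5.3 : 35.7 : 89.6 : 100.0 : 41.8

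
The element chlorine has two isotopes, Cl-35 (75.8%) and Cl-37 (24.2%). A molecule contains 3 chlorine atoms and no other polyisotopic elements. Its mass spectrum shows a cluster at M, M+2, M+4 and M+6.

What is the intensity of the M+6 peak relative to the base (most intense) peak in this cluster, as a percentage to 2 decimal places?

3.25%

Binomial terms of (0.758 + 0.242)^3: M 0.4355, M+2 0.4171, M+4 0.1332, M+6 0.0142 → M is the base peak.
P(M) = C(3,0) × 0.758^3 × 0.242^0 = 1 × 0.43551951 × 1.0000 = 0.435520 (base)
P(M+6) = C(3,3) × 0.758^0 × 0.242^3 = 1 × 1.0000 × 0.01417249 = 0.014172
Relative intensity = 0.014172 / 0.435520 × 100 = 3.25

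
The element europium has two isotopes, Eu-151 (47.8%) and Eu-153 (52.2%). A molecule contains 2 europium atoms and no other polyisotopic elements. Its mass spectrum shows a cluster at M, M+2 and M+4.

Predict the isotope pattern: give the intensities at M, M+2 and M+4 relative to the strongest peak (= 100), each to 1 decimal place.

45.8 : 100.0 : 54.6

Each Eu atom is independently Eu-151 (p = 0.478) or Eu-153 (q = 0.522); the cluster is the binomial expansion (p + q)^2.
P(M) = 0.478^2 = 0.228484
P(M+2) = 2 × 0.478^1 × 0.522^1 = 0.499032
P(M+4) = 0.522^2 = 0.272484
The M+2 peak is largest (0.499032); scaling to 100 gives 45.8 : 100.0 : 54.6.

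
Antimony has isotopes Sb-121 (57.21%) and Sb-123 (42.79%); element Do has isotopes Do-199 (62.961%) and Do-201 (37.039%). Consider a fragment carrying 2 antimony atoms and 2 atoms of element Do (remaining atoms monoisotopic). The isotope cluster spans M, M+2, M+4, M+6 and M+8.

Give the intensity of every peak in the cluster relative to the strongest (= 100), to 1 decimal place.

Antimony pattern (n=2): 0.32729841 : 0.48960318 : 0.18309841
Element Do pattern (n=2): 0.39640875 : 0.4664025 : 0.13718875
Convolve the two distributions (both contribute in 2-u steps):
  M: 0.32729841×0.39640875 = 0.129744
  M+2: 0.32729841×0.4664025 + 0.48960318×0.39640875 = 0.346736
  M+4: 0.32729841×0.13718875 + 0.48960318×0.4664025 + 0.18309841×0.39640875 = 0.345836
  M+6: 0.48960318×0.13718875 + 0.18309841×0.4664025 = 0.152566
  M+8: 0.18309841×0.13718875 = 0.025119
Scale to base peak (0.346736) = 100: 37.4 : 100.0 : 99.7 : 44.0 : 7.2

37.4 : 100.0 : 99.7 : 44.0 : 7.2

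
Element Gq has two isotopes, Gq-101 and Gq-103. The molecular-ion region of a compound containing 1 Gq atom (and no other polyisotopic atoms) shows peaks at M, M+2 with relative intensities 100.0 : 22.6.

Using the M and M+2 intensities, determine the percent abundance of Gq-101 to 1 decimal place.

81.6%

Write p for the Gq-101 fraction. I(M+2)/I(M) = [C(1,1)·p^0·(1−p)] / p^1 = 1·(1−p)/p = 22.6/100.0 = 0.2260
(1−p)/p = 0.2260/1 = 0.2260  ⇒  p = 1/(1 + 0.2260) = 0.8157
Gq-101: 81.6%, Gq-103: 18.4%.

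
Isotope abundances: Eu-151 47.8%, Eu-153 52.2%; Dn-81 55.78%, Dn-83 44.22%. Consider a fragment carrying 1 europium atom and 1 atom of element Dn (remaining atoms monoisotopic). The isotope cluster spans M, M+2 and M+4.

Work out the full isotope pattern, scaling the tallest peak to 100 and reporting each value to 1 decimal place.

53.1 : 100.0 : 45.9

Europium pattern (n=1): 0.4780 : 0.5220
Element Dn pattern (n=1): 0.5578 : 0.4422
Convolve the two distributions (both contribute in 2-u steps):
  M: 0.4780×0.5578 = 0.266628
  M+2: 0.4780×0.4422 + 0.5220×0.5578 = 0.502543
  M+4: 0.5220×0.4422 = 0.230828
Scale to base peak (0.502543) = 100: 53.1 : 100.0 : 45.9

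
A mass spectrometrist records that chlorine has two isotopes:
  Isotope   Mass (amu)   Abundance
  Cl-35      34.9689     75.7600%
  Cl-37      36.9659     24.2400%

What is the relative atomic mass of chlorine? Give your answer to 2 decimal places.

Weight each isotope mass by its fractional abundance: 0.757600 × 34.9689 + 0.242400 × 36.9659
= 26.49244 + 8.96053 = 35.45297 amu

35.45 amu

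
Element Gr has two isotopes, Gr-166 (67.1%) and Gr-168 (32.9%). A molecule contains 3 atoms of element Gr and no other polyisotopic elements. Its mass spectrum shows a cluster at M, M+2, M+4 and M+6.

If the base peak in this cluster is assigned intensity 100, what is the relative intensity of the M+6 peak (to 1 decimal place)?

Term probabilities: M 0.3021, M+2 0.4444, M+4 0.2179, M+6 0.0356. Base peak = M+2.
P(M+2) = C(3,1) × 0.671^2 × 0.329^1 = 3 × 0.450241 × 0.3290 = 0.444388 (base)
P(M+6) = C(3,3) × 0.671^0 × 0.329^3 = 1 × 1.0000 × 0.03561129 = 0.035611
Relative intensity = 0.035611 / 0.444388 × 100 = 8.0

8.0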